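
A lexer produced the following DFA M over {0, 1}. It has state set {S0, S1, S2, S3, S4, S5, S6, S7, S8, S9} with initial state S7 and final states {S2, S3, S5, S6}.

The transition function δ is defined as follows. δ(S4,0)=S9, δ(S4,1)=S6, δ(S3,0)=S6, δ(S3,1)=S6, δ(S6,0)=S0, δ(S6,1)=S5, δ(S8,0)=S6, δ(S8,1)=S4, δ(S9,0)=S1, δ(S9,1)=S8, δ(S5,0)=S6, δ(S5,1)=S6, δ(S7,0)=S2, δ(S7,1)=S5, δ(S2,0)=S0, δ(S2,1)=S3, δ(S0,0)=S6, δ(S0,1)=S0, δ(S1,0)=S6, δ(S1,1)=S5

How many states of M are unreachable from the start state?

4

Starting at S7 and following transitions, the reachable set is {S0, S2, S3, S5, S6, S7}. That leaves S1, S4, S8, S9 unreachable — 4 in total.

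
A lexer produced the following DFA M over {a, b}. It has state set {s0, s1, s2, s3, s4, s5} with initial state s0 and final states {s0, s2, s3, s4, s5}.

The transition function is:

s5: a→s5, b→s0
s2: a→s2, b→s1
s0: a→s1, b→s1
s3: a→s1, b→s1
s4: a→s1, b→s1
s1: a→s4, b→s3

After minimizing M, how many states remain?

States {s2,s5} cannot be reached from the start state, so discard them.
P0 = {s0,s3,s4} | {s1}.
Stable partition: {s0,s3,s4} | {s1} — 2 equivalence classes.

2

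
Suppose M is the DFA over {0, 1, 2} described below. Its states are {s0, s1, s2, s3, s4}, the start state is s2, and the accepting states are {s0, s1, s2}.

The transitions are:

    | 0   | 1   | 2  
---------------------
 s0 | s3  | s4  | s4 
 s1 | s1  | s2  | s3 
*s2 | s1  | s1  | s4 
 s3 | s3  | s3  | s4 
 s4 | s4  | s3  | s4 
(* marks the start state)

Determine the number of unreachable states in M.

Starting at s2 and following transitions, the reachable set is {s1, s2, s3, s4}. That leaves s0 unreachable — 1 in total.

1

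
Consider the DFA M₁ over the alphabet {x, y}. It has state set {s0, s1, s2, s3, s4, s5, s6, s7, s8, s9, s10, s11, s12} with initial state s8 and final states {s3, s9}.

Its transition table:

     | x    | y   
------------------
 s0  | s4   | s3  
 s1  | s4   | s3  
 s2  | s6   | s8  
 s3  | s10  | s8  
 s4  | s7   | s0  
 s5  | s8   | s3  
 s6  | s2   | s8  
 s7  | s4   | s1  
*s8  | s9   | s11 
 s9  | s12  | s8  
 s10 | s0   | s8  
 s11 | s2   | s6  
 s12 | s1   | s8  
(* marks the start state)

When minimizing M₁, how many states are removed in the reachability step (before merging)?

1

BFS from s8 reaches {s0, s1, s2, s3, s4, s6, s7, s8, s9, s10, s11, s12}; the 1 state(s) s5 are never visited.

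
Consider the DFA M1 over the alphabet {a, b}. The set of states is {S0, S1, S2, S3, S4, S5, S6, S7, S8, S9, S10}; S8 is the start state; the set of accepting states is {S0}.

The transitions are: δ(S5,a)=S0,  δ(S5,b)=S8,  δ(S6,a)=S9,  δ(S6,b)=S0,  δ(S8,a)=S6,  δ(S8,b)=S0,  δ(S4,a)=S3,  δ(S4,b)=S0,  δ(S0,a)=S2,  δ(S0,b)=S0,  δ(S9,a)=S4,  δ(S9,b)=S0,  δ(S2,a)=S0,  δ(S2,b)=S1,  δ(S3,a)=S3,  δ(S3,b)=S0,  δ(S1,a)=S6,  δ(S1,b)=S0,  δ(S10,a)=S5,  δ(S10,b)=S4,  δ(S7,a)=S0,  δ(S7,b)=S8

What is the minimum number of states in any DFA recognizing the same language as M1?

3

Reachable states from the start: {S0,S1,S2,S3,S4,S6,S8,S9}. Unreachable: {S5,S7,S10} — drop them.
Initial partition by acceptance: {S0} | {S1,S2,S3,S4,S6,S8,S9}.
Refine {S1,S2,S3,S4,S6,S8,S9} on symbol a: members go to different blocks, giving {S1,S3,S4,S6,S8,S9} and {S2}.
The partition is now stable with 3 blocks: {S0} | {S1,S3,S4,S6,S8,S9} | {S2}.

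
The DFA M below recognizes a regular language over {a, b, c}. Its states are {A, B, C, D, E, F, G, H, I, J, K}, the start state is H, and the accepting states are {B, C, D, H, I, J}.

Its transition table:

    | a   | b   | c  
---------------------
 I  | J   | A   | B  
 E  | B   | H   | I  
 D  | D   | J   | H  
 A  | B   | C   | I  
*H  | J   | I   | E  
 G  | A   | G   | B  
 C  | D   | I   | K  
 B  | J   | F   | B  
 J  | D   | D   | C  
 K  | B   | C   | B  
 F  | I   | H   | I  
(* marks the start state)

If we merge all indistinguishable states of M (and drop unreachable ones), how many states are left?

First remove the unreachable states {G}; 10 states remain.
Initial partition by acceptance: {B,C,D,H,I,J} | {A,E,F,K}.
Split {B,C,D,H,I,J} by δ(·,b) → {C,D,H,J} and {B,I}.
On input b, block {C,D,H,J} splits into {C,H} and {D,J}.
The partition is now stable with 4 blocks: {C,H} | {A,E,F,K} | {B,I} | {D,J}.

4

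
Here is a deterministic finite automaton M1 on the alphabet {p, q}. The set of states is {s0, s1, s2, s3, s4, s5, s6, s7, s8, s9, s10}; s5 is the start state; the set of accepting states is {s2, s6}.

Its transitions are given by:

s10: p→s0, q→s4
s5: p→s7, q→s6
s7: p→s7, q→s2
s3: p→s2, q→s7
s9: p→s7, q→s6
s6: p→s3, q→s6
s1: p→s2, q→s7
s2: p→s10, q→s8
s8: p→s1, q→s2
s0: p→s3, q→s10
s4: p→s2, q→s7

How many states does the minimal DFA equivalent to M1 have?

8

First remove the unreachable states {s9}; 10 states remain.
P0 = {s2,s6} | {s0,s1,s3,s4,s5,s7,s8,s10}.
On input q, block {s2,s6} splits into {s2} and {s6}.
On input p, block {s0,s1,s3,s4,s5,s7,s8,s10} splits into {s0,s5,s7,s8,s10} and {s1,s3,s4}.
Split {s0,s5,s7,s8,s10} by δ(·,p) → {s5,s7,s10} and {s0,s8}.
Split {s5,s7,s10} by δ(·,p) → {s5,s7} and {s10}.
On input q, block {s5,s7} splits into {s5} and {s7}.
Split {s0,s8} by δ(·,q) → {s0} and {s8}.
No further refinement is possible. Final partition (8 blocks): {s2} | {s5} | {s6} | {s1,s3,s4} | {s0} | {s10} | {s7} | {s8}.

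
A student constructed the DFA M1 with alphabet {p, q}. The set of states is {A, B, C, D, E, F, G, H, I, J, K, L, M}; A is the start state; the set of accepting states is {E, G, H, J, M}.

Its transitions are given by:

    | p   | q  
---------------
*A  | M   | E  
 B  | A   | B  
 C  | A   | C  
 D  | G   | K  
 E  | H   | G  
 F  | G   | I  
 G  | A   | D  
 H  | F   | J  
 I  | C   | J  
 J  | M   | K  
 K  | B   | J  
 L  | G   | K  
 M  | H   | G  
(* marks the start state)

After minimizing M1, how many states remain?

States {L} cannot be reached from the start state, so discard them.
Start with accepting vs non-accepting: {E,G,H,J,M} | {A,B,C,D,F,I,K}.
On input p, block {E,G,H,J,M} splits into {E,J,M} and {G,H}.
On input p, block {E,J,M} splits into {E,M} and {J}.
On input p, block {A,B,C,D,F,I,K} splits into {B,C,I,K} and {D,F} and {A}.
Refine {B,C,I,K} on symbol p: members go to different blocks, giving {B,C} and {I,K}.
Refine {G,H} on symbol p: members go to different blocks, giving {G} and {H}.
No further refinement is possible. Final partition (8 blocks): {E,M} | {B,C} | {G} | {J} | {D,F} | {A} | {I,K} | {H}.

8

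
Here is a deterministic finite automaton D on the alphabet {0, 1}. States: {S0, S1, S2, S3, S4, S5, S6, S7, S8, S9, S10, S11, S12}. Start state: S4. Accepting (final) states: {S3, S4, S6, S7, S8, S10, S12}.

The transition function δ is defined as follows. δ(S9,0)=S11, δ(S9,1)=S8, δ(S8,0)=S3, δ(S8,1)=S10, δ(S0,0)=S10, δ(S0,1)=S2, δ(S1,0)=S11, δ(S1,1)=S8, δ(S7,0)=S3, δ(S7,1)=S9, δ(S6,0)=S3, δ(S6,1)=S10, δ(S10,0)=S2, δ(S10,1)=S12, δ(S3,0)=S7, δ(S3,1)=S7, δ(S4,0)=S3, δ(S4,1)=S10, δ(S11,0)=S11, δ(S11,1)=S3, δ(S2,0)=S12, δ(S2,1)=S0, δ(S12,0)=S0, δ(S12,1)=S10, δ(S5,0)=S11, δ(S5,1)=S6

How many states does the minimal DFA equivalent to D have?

7

States {S1,S5,S6} cannot be reached from the start state, so discard them.
Initial partition by acceptance: {S3,S4,S7,S8,S10,S12} | {S0,S2,S9,S11}.
On input 0, block {S3,S4,S7,S8,S10,S12} splits into {S3,S4,S7,S8} and {S10,S12}.
Split {S3,S4,S7,S8} by δ(·,1) → {S4,S8} and {S3} and {S7}.
Refine {S0,S2,S9,S11} on symbol 0: members go to different blocks, giving {S0,S2} and {S9,S11}.
Refine {S9,S11} on symbol 1: members go to different blocks, giving {S9} and {S11}.
Stable partition: {S4,S8} | {S0,S2} | {S10,S12} | {S3} | {S7} | {S9} | {S11} — 7 equivalence classes.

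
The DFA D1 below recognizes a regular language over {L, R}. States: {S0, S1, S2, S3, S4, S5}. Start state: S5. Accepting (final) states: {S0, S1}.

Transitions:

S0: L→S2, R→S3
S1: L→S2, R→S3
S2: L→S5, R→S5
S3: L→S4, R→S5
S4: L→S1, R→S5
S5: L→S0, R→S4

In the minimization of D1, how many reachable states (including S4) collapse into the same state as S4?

2

Every state is reachable, so we keep all 6.
Initial partition by acceptance: {S0,S1} | {S2,S3,S4,S5}.
Split {S2,S3,S4,S5} by δ(·,L) → {S2,S3} and {S4,S5}.
Stable partition: {S0,S1} | {S2,S3} | {S4,S5} — 3 equivalence classes.
State S4 belongs to the block {S4,S5}, which has 2 states.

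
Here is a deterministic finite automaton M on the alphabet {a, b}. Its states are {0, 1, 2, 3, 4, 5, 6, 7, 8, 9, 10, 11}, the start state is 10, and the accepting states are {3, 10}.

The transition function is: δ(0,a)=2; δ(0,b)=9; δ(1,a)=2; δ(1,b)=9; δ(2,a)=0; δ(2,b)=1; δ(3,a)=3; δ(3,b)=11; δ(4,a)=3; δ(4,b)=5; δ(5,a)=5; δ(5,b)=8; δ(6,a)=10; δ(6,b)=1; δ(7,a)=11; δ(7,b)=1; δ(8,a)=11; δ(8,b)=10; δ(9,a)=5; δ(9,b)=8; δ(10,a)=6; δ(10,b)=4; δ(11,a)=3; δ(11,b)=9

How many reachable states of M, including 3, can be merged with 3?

States {7} cannot be reached from the start state, so discard them.
Initial partition by acceptance: {3,10} | {0,1,2,4,5,6,8,9,11}.
Refine {3,10} on symbol a: members go to different blocks, giving {3} and {10}.
On input a, block {0,1,2,4,5,6,8,9,11} splits into {0,1,2,5,8,9} and {4,11} and {6}.
On input a, block {0,1,2,5,8,9} splits into {0,1,2,5,9} and {8}.
Split {0,1,2,5,9} by δ(·,b) → {0,1,2} and {5,9}.
On input b, block {0,1,2} splits into {0,1} and {2}.
No further refinement is possible. Final partition (8 blocks): {3} | {0,1} | {10} | {4,11} | {6} | {8} | {5,9} | {2}.
The equivalence class containing 3 is {3}, of size 1.

1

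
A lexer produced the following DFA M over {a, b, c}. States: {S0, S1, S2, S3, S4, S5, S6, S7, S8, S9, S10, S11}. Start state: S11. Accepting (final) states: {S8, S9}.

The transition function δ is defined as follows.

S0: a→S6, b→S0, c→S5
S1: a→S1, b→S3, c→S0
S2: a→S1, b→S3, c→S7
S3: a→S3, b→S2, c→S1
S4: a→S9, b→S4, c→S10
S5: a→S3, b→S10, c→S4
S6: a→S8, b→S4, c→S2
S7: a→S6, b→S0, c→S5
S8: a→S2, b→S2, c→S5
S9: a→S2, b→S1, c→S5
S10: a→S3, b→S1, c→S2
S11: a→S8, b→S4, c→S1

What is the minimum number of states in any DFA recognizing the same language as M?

7

Every state is reachable, so we keep all 12.
Start with accepting vs non-accepting: {S8,S9} | {S0,S1,S2,S3,S4,S5,S6,S7,S10,S11}.
Refine {S0,S1,S2,S3,S4,S5,S6,S7,S10,S11} on symbol a: members go to different blocks, giving {S0,S1,S2,S3,S5,S7,S10} and {S4,S6,S11}.
Split {S0,S1,S2,S3,S5,S7,S10} by δ(·,a) → {S1,S2,S3,S5,S10} and {S0,S7}.
Split {S1,S2,S3,S5,S10} by δ(·,c) → {S1,S2} and {S3,S10} and {S5}.
On input c, block {S4,S6,S11} splits into {S6,S11} and {S4}.
No further refinement is possible. Final partition (7 blocks): {S8,S9} | {S1,S2} | {S6,S11} | {S0,S7} | {S3,S10} | {S5} | {S4}.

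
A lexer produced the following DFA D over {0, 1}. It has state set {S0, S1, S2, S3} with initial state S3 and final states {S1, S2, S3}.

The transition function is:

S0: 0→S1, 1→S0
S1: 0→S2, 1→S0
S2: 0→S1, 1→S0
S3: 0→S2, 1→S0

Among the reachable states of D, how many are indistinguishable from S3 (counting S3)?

All states are reachable from the start state.
P0 = {S1,S2,S3} | {S0}.
The partition is now stable with 2 blocks: {S1,S2,S3} | {S0}.
State S3 belongs to the block {S1,S2,S3}, which has 3 states.

3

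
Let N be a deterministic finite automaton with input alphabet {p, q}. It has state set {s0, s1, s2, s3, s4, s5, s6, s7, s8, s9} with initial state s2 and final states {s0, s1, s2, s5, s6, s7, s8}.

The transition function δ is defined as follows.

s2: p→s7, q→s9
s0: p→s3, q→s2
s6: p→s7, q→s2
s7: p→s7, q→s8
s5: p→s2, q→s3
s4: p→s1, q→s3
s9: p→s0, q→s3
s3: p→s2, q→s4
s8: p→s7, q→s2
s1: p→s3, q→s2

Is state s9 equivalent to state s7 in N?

First remove the unreachable states {s5,s6}; 8 states remain.
Initial partition by acceptance: {s0,s1,s2,s7,s8} | {s3,s4,s9}.
Split {s0,s1,s2,s7,s8} by δ(·,p) → {s2,s7,s8} and {s0,s1}.
On input q, block {s2,s7,s8} splits into {s7,s8} and {s2}.
Refine {s7,s8} on symbol q: members go to different blocks, giving {s7} and {s8}.
Refine {s3,s4,s9} on symbol p: members go to different blocks, giving {s4,s9} and {s3}.
Stable partition: {s7} | {s4,s9} | {s0,s1} | {s2} | {s8} | {s3} — 6 equivalence classes.
s9 and s7 end up in different blocks, so they are distinguishable. For instance, the string 'ε' is accepted from only s7.

No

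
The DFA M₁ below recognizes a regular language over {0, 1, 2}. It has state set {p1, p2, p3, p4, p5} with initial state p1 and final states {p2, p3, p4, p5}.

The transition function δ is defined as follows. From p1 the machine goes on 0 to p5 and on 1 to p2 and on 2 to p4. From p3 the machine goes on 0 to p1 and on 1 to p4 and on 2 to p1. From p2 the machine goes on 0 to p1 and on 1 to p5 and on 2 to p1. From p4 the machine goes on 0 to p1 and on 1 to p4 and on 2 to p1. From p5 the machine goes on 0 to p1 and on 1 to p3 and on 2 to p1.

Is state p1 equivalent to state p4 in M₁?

No

Every state is reachable, so we keep all 5.
Initial partition by acceptance: {p2,p3,p4,p5} | {p1}.
No further refinement is possible. Final partition (2 blocks): {p2,p3,p4,p5} | {p1}.
p1 and p4 end up in different blocks, so they are distinguishable. For instance, the string 'ε' is accepted from only p4.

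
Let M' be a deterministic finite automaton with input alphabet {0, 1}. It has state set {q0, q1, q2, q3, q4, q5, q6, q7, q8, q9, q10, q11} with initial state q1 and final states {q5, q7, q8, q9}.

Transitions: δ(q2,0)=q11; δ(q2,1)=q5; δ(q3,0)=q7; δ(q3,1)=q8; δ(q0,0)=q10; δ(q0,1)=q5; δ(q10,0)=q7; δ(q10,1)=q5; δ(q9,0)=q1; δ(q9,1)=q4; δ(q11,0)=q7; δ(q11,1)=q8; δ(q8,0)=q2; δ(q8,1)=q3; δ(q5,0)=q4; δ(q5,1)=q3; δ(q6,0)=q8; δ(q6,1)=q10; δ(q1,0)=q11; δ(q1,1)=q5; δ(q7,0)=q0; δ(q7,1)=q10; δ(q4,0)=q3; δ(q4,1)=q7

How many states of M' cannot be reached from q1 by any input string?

Starting at q1 and following transitions, the reachable set is {q0, q1, q2, q3, q4, q5, q7, q8, q10, q11}. That leaves q6, q9 unreachable — 2 in total.

2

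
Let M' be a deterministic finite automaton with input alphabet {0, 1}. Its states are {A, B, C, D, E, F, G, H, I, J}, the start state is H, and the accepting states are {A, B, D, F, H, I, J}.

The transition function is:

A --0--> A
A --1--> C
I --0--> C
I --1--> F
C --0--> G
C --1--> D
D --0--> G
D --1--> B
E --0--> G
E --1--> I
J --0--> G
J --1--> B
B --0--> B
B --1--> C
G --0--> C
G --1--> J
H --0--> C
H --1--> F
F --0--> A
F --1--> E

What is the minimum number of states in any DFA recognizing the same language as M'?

Initial partition by acceptance: {A,B,D,F,H,I,J} | {C,E,G}.
Split {A,B,D,F,H,I,J} by δ(·,0) → {D,H,I,J} and {A,B,F}.
The partition is now stable with 3 blocks: {D,H,I,J} | {C,E,G} | {A,B,F}.

3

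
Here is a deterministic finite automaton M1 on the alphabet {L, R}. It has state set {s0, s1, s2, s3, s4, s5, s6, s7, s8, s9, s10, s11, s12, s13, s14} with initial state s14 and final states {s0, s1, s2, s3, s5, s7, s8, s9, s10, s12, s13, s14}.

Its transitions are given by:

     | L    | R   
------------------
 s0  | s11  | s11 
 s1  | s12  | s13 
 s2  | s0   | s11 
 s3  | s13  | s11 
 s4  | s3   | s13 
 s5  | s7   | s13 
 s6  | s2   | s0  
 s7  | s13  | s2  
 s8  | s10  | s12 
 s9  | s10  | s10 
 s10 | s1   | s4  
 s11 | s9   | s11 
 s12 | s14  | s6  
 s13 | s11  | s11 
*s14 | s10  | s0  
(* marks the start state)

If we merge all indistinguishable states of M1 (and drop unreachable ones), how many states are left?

7

States {s5,s7,s8} cannot be reached from the start state, so discard them.
Initial partition by acceptance: {s0,s1,s2,s3,s9,s10,s12,s13,s14} | {s4,s6,s11}.
Split {s0,s1,s2,s3,s9,s10,s12,s13,s14} by δ(·,L) → {s1,s2,s3,s9,s10,s12,s14} and {s0,s13}.
Refine {s1,s2,s3,s9,s10,s12,s14} on symbol L: members go to different blocks, giving {s1,s9,s10,s12,s14} and {s2,s3}.
On input R, block {s1,s9,s10,s12,s14} splits into {s1,s14} and {s10,s12} and {s9}.
Split {s4,s6,s11} by δ(·,L) → {s4,s6} and {s11}.
The partition is now stable with 7 blocks: {s1,s14} | {s4,s6} | {s0,s13} | {s2,s3} | {s10,s12} | {s9} | {s11}.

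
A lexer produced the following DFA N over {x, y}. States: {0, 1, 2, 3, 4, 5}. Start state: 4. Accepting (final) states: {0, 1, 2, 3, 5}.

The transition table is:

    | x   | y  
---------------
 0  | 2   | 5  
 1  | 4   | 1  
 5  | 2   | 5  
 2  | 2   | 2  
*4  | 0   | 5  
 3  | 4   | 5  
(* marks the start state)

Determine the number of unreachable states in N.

No path from 4 leads to 1, 3; the other 4 states are all reachable.

2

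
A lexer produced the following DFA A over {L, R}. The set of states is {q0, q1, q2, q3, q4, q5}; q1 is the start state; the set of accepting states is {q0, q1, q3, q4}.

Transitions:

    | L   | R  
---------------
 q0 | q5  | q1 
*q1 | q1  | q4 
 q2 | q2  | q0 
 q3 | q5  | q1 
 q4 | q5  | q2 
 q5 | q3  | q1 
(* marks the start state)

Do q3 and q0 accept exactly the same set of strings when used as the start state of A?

Every state is reachable, so we keep all 6.
P0 = {q0,q1,q3,q4} | {q2,q5}.
Split {q0,q1,q3,q4} by δ(·,L) → {q0,q3,q4} and {q1}.
Split {q0,q3,q4} by δ(·,R) → {q0,q3} and {q4}.
Split {q2,q5} by δ(·,L) → {q2} and {q5}.
The partition is now stable with 5 blocks: {q0,q3} | {q2} | {q1} | {q4} | {q5}.
q3 and q0 lie in the same block of the stable partition, so they are equivalent — no string distinguishes them.

Yes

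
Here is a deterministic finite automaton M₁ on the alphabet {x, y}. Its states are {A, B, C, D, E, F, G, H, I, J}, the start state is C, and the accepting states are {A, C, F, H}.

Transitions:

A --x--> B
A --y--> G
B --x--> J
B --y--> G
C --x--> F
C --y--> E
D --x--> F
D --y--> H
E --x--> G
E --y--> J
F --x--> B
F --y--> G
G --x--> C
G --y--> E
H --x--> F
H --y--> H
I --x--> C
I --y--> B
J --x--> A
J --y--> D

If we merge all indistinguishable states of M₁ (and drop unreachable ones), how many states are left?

8

States {I} cannot be reached from the start state, so discard them.
Initial partition by acceptance: {A,C,F,H} | {B,D,E,G,J}.
On input x, block {A,C,F,H} splits into {A,F} and {C,H}.
Split {B,D,E,G,J} by δ(·,x) → {B,E} and {D,J} and {G}.
Refine {B,E} on symbol x: members go to different blocks, giving {B} and {E}.
Split {C,H} by δ(·,y) → {C} and {H}.
Refine {D,J} on symbol y: members go to different blocks, giving {D} and {J}.
The partition is now stable with 8 blocks: {A,F} | {B} | {C} | {D} | {G} | {E} | {H} | {J}.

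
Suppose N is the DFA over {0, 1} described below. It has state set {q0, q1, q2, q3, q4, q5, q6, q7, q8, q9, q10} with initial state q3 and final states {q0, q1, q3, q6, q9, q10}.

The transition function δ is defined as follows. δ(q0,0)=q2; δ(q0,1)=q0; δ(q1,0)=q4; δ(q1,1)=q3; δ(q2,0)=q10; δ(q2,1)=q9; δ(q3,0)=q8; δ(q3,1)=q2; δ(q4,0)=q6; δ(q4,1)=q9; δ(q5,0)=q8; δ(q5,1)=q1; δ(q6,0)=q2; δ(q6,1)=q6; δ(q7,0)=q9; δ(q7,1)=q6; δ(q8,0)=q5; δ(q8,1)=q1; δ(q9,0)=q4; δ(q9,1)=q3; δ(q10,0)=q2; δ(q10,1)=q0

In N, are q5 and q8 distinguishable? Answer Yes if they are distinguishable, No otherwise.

No

Reachable states from the start: {q0,q1,q2,q3,q4,q5,q6,q8,q9,q10}. Unreachable: {q7} — drop them.
Initial partition by acceptance: {q0,q1,q3,q6,q9,q10} | {q2,q4,q5,q8}.
Refine {q0,q1,q3,q6,q9,q10} on symbol 1: members go to different blocks, giving {q0,q1,q6,q9,q10} and {q3}.
On input 1, block {q0,q1,q6,q9,q10} splits into {q0,q6,q10} and {q1,q9}.
On input 0, block {q2,q4,q5,q8} splits into {q2,q4} and {q5,q8}.
No further refinement is possible. Final partition (5 blocks): {q0,q6,q10} | {q2,q4} | {q3} | {q1,q9} | {q5,q8}.
q5 and q8 lie in the same block of the stable partition, so they are equivalent — no string distinguishes them.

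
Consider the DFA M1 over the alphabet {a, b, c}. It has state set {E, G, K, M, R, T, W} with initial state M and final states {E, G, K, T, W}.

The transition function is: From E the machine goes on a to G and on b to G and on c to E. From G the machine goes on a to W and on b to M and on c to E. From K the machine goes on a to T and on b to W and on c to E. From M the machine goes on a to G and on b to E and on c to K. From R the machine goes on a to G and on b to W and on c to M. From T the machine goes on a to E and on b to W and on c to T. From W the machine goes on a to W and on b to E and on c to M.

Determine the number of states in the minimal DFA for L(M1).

Reachable states from the start: {E,G,K,M,T,W}. Unreachable: {R} — drop them.
Start with accepting vs non-accepting: {E,G,K,T,W} | {M}.
Refine {E,G,K,T,W} on symbol b: members go to different blocks, giving {E,K,T,W} and {G}.
Split {E,K,T,W} by δ(·,a) → {K,T,W} and {E}.
Split {K,T,W} by δ(·,a) → {K,W} and {T}.
Refine {K,W} on symbol a: members go to different blocks, giving {K} and {W}.
No further refinement is possible. Final partition (6 blocks): {K} | {M} | {G} | {E} | {T} | {W}.

6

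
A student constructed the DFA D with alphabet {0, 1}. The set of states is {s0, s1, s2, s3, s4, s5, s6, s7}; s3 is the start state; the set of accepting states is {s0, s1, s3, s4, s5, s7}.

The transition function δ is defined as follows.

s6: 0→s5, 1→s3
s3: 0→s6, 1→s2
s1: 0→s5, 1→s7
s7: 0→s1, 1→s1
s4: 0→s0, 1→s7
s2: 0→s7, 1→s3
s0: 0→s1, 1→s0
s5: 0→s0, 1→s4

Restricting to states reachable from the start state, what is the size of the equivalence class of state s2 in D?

2

All states are reachable from the start state.
Initial partition by acceptance: {s0,s1,s3,s4,s5,s7} | {s2,s6}.
Split {s0,s1,s3,s4,s5,s7} by δ(·,0) → {s0,s1,s4,s5,s7} and {s3}.
Stable partition: {s0,s1,s4,s5,s7} | {s2,s6} | {s3} — 3 equivalence classes.
The equivalence class containing s2 is {s2,s6}, of size 2.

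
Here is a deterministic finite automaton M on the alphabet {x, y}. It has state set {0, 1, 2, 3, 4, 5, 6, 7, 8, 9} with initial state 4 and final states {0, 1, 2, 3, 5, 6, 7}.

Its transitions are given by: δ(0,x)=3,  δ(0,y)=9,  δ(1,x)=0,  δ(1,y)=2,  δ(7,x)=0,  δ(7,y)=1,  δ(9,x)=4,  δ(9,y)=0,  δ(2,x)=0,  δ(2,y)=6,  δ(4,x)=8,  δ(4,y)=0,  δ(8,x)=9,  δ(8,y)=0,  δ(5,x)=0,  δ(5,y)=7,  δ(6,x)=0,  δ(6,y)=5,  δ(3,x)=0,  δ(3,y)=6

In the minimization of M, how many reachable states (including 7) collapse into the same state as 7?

All states are reachable from the start state.
Initial partition by acceptance: {0,1,2,3,5,6,7} | {4,8,9}.
On input y, block {0,1,2,3,5,6,7} splits into {1,2,3,5,6,7} and {0}.
Stable partition: {1,2,3,5,6,7} | {4,8,9} | {0} — 3 equivalence classes.
State 7 belongs to the block {1,2,3,5,6,7}, which has 6 states.

6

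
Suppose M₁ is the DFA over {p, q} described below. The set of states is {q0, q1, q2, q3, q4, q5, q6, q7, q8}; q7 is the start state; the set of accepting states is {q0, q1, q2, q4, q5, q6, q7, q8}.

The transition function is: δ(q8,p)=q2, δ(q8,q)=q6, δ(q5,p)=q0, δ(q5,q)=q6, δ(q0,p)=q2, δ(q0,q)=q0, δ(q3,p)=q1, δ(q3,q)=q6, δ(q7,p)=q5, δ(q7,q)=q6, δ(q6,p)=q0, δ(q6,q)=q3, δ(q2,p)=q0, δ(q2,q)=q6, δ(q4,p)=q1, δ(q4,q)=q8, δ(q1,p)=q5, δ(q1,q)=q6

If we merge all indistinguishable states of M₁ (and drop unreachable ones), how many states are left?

5

States {q4,q8} cannot be reached from the start state, so discard them.
Initial partition by acceptance: {q0,q1,q2,q5,q6,q7} | {q3}.
Split {q0,q1,q2,q5,q6,q7} by δ(·,q) → {q0,q1,q2,q5,q7} and {q6}.
Split {q0,q1,q2,q5,q7} by δ(·,q) → {q1,q2,q5,q7} and {q0}.
On input p, block {q1,q2,q5,q7} splits into {q1,q7} and {q2,q5}.
The partition is now stable with 5 blocks: {q1,q7} | {q3} | {q6} | {q0} | {q2,q5}.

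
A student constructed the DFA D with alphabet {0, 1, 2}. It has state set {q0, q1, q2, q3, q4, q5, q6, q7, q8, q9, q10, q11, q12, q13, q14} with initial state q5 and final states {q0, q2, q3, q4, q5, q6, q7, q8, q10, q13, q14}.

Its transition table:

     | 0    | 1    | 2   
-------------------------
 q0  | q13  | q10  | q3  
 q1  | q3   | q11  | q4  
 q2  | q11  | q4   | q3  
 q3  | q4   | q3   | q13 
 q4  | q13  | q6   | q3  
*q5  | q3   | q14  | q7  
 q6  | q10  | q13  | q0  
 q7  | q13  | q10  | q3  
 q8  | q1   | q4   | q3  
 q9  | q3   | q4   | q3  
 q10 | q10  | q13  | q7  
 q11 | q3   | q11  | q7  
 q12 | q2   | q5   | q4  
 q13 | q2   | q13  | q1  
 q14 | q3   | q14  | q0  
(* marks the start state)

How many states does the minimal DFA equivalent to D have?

7

First remove the unreachable states {q8,q9,q12}; 12 states remain.
Start with accepting vs non-accepting: {q0,q2,q3,q4,q5,q6,q7,q10,q13,q14} | {q1,q11}.
Split {q0,q2,q3,q4,q5,q6,q7,q10,q13,q14} by δ(·,0) → {q0,q3,q4,q5,q6,q7,q10,q13,q14} and {q2}.
Split {q0,q3,q4,q5,q6,q7,q10,q13,q14} by δ(·,0) → {q0,q3,q4,q5,q6,q7,q10,q14} and {q13}.
Refine {q0,q3,q4,q5,q6,q7,q10,q14} on symbol 0: members go to different blocks, giving {q3,q5,q6,q10,q14} and {q0,q4,q7}.
On input 0, block {q3,q5,q6,q10,q14} splits into {q5,q6,q10,q14} and {q3}.
Refine {q5,q6,q10,q14} on symbol 0: members go to different blocks, giving {q5,q14} and {q6,q10}.
No further refinement is possible. Final partition (7 blocks): {q5,q14} | {q1,q11} | {q2} | {q13} | {q0,q4,q7} | {q3} | {q6,q10}.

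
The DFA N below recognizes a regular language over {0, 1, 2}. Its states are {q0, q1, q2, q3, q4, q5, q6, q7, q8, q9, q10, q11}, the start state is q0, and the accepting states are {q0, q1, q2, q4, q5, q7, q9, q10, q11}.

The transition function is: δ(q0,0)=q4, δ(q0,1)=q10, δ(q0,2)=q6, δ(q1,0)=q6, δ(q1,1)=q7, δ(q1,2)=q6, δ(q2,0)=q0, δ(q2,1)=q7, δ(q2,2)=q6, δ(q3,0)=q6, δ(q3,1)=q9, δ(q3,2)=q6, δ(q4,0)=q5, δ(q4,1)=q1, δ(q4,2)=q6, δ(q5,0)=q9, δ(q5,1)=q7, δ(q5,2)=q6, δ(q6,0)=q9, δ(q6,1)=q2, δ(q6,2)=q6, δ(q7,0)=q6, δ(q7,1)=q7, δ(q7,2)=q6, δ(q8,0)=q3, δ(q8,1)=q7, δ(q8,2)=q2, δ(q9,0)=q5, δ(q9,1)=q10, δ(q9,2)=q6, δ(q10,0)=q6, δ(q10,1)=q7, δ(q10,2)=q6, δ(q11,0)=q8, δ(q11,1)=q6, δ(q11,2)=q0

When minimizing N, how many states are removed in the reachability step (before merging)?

Starting at q0 and following transitions, the reachable set is {q0, q1, q2, q4, q5, q6, q7, q9, q10}. That leaves q3, q8, q11 unreachable — 3 in total.

3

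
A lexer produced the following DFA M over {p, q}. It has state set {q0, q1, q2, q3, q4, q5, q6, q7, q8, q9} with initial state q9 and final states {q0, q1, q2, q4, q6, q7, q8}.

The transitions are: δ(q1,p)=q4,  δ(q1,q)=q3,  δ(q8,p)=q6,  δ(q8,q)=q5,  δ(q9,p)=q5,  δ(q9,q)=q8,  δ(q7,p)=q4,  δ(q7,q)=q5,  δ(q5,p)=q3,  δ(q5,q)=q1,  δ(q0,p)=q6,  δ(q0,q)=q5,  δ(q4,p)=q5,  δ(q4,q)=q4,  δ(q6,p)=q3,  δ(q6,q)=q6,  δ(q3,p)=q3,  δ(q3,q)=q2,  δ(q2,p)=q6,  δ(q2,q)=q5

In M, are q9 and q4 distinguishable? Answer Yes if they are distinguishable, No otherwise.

Yes

First remove the unreachable states {q0,q7}; 8 states remain.
P0 = {q1,q2,q4,q6,q8} | {q3,q5,q9}.
Refine {q1,q2,q4,q6,q8} on symbol p: members go to different blocks, giving {q1,q2,q8} and {q4,q6}.
The partition is now stable with 3 blocks: {q1,q2,q8} | {q3,q5,q9} | {q4,q6}.
q9 and q4 end up in different blocks, so they are distinguishable. For instance, the string 'ε' is accepted from only q4.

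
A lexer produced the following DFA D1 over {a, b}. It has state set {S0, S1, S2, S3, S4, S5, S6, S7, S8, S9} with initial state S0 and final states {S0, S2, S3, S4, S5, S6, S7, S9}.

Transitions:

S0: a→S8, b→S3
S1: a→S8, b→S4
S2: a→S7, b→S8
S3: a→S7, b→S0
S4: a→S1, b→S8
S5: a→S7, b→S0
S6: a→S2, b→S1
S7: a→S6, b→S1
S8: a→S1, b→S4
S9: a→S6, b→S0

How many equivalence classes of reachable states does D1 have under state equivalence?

States {S5,S9} cannot be reached from the start state, so discard them.
Start with accepting vs non-accepting: {S0,S2,S3,S4,S6,S7} | {S1,S8}.
Refine {S0,S2,S3,S4,S6,S7} on symbol a: members go to different blocks, giving {S2,S3,S6,S7} and {S0,S4}.
Refine {S2,S3,S6,S7} on symbol b: members go to different blocks, giving {S2,S6,S7} and {S3}.
On input b, block {S0,S4} splits into {S0} and {S4}.
No further refinement is possible. Final partition (5 blocks): {S2,S6,S7} | {S1,S8} | {S0} | {S3} | {S4}.

5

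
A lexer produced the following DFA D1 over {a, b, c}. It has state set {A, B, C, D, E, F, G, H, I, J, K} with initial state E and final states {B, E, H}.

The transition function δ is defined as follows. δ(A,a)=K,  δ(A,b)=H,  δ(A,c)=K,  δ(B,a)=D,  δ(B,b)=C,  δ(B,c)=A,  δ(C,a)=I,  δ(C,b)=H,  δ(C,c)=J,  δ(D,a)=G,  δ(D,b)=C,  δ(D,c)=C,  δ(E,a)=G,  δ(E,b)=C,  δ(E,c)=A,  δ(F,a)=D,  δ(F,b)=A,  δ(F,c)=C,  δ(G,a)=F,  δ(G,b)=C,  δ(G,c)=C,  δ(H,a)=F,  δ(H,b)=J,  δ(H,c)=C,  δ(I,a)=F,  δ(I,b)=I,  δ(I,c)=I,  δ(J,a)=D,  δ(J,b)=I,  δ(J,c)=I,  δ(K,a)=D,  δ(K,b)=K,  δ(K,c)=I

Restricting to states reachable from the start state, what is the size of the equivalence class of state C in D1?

2

Reachable states from the start: {A,C,D,E,F,G,H,I,J,K}. Unreachable: {B} — drop them.
Initial partition by acceptance: {E,H} | {A,C,D,F,G,I,J,K}.
Refine {A,C,D,F,G,I,J,K} on symbol b: members go to different blocks, giving {D,F,G,I,J,K} and {A,C}.
On input b, block {E,H} splits into {E} and {H}.
Split {D,F,G,I,J,K} by δ(·,b) → {D,F,G} and {I,J,K}.
No further refinement is possible. Final partition (5 blocks): {E} | {D,F,G} | {A,C} | {H} | {I,J,K}.
The equivalence class containing C is {A,C}, of size 2.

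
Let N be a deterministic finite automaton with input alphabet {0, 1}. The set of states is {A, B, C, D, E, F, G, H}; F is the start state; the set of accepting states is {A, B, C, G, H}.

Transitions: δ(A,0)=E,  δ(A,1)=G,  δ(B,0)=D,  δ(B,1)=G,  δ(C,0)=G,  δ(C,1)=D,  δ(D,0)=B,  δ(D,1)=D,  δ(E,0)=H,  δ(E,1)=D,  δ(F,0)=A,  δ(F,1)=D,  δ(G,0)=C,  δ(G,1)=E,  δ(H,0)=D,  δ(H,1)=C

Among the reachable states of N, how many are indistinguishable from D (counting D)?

Start with accepting vs non-accepting: {A,B,C,G,H} | {D,E,F}.
On input 0, block {A,B,C,G,H} splits into {A,B,H} and {C,G}.
Stable partition: {A,B,H} | {D,E,F} | {C,G} — 3 equivalence classes.
The equivalence class containing D is {D,E,F}, of size 3.

3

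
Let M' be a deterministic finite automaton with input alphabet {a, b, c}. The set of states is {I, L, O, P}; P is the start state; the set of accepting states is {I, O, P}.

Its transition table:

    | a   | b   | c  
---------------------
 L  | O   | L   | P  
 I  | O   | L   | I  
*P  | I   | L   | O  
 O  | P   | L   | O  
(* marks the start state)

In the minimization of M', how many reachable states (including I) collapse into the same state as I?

3

Start with accepting vs non-accepting: {I,O,P} | {L}.
The partition is now stable with 2 blocks: {I,O,P} | {L}.
The equivalence class containing I is {I,O,P}, of size 3.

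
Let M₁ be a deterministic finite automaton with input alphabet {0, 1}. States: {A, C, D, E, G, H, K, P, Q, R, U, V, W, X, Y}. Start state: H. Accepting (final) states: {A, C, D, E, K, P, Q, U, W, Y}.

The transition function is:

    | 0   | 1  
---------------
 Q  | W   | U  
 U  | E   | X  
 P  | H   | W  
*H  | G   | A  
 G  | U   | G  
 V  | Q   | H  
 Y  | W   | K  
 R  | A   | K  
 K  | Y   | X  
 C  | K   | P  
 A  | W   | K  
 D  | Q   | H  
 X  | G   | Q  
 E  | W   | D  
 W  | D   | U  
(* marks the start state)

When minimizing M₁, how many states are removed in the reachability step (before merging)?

4

BFS from H reaches {A, D, E, G, H, K, Q, U, W, X, Y}; the 4 state(s) C, P, R, V are never visited.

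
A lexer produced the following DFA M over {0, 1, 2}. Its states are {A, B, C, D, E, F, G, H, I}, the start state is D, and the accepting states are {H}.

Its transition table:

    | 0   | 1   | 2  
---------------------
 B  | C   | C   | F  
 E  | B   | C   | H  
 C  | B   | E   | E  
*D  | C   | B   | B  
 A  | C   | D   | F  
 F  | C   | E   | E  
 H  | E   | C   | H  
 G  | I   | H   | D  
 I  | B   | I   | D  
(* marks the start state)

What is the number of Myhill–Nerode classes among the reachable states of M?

6

States {A,G,I} cannot be reached from the start state, so discard them.
Start with accepting vs non-accepting: {H} | {B,C,D,E,F}.
Refine {B,C,D,E,F} on symbol 2: members go to different blocks, giving {B,C,D,F} and {E}.
Split {B,C,D,F} by δ(·,1) → {B,D} and {C,F}.
Split {B,D} by δ(·,1) → {B} and {D}.
Split {C,F} by δ(·,0) → {C} and {F}.
The partition is now stable with 6 blocks: {H} | {B} | {E} | {C} | {D} | {F}.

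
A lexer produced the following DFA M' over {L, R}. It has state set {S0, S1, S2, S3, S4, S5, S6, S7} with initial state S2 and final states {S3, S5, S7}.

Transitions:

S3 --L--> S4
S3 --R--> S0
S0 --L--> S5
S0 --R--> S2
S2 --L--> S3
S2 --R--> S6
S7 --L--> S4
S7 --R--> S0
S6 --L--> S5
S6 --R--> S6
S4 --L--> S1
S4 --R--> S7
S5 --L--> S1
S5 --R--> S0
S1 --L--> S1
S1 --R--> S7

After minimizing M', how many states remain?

Initial partition by acceptance: {S3,S5,S7} | {S0,S1,S2,S4,S6}.
Refine {S0,S1,S2,S4,S6} on symbol L: members go to different blocks, giving {S0,S2,S6} and {S1,S4}.
No further refinement is possible. Final partition (3 blocks): {S3,S5,S7} | {S0,S2,S6} | {S1,S4}.

3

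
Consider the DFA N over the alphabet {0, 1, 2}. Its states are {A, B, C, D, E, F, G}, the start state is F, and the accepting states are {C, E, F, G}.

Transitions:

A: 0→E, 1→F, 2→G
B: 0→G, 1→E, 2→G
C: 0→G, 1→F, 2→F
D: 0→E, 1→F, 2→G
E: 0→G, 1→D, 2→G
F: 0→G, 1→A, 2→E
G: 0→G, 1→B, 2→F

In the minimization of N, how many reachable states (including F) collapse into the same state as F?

3

Reachable states from the start: {A,B,D,E,F,G}. Unreachable: {C} — drop them.
Start with accepting vs non-accepting: {E,F,G} | {A,B,D}.
The partition is now stable with 2 blocks: {E,F,G} | {A,B,D}.
State F belongs to the block {E,F,G}, which has 3 states.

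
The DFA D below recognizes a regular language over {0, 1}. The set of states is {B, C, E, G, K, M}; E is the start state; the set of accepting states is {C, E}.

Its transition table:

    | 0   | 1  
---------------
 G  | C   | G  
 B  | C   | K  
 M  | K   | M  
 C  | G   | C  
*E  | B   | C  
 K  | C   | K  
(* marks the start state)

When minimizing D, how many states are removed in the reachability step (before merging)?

1

No path from E leads to M; the other 5 states are all reachable.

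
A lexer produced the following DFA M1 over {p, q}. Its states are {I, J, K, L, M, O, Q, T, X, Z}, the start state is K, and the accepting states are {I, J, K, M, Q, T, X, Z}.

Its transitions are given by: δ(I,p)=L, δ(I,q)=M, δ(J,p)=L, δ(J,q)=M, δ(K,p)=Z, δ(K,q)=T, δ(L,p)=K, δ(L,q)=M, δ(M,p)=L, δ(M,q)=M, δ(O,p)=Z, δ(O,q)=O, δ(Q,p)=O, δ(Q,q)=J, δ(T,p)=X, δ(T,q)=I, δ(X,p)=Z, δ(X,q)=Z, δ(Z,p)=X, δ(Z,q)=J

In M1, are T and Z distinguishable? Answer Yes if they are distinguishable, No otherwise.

No

First remove the unreachable states {O,Q}; 8 states remain.
Initial partition by acceptance: {I,J,K,M,T,X,Z} | {L}.
Refine {I,J,K,M,T,X,Z} on symbol p: members go to different blocks, giving {K,T,X,Z} and {I,J,M}.
On input q, block {K,T,X,Z} splits into {K,X} and {T,Z}.
Stable partition: {K,X} | {L} | {I,J,M} | {T,Z} — 4 equivalence classes.
T and Z lie in the same block of the stable partition, so they are equivalent — no string distinguishes them.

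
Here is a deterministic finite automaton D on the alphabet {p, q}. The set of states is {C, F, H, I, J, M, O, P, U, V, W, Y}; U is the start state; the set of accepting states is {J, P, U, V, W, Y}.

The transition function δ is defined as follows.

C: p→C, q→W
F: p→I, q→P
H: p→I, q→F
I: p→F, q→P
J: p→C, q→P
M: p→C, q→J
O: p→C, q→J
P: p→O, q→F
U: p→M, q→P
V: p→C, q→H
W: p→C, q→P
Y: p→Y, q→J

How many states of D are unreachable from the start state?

BFS from U reaches {C, F, I, J, M, O, P, U, W}; the 3 state(s) H, V, Y are never visited.

3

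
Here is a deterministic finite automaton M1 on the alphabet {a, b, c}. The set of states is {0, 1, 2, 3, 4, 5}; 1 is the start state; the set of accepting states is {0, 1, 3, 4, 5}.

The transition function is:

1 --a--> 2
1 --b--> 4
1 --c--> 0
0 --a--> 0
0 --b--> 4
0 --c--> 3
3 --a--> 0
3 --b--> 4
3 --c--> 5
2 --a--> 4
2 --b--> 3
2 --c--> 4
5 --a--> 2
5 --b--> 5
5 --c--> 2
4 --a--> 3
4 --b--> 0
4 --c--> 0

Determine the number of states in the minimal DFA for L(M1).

Every state is reachable, so we keep all 6.
Initial partition by acceptance: {0,1,3,4,5} | {2}.
On input a, block {0,1,3,4,5} splits into {0,3,4} and {1,5}.
Refine {0,3,4} on symbol c: members go to different blocks, giving {0,4} and {3}.
Refine {0,4} on symbol a: members go to different blocks, giving {0} and {4}.
Split {1,5} by δ(·,b) → {1} and {5}.
Stable partition: {0} | {2} | {1} | {3} | {4} | {5} — 6 equivalence classes.

6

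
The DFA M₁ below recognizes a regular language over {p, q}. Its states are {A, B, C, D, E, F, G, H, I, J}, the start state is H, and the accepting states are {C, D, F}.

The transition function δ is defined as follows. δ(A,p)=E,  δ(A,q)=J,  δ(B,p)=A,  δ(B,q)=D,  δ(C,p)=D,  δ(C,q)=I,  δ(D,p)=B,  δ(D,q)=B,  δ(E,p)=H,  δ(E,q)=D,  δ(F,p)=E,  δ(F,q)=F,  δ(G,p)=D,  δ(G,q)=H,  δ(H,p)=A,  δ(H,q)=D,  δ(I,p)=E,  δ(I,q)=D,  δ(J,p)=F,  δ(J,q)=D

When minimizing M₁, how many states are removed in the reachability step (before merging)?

3

No path from H leads to C, G, I; the other 7 states are all reachable.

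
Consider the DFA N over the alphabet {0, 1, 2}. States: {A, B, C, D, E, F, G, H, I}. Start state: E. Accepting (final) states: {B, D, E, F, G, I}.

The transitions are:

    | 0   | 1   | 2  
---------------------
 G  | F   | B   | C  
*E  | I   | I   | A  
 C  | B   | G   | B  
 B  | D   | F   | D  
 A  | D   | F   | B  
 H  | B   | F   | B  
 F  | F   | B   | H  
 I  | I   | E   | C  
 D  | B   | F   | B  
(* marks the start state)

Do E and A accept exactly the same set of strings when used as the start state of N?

No

All states are reachable from the start state.
P0 = {B,D,E,F,G,I} | {A,C,H}.
Split {B,D,E,F,G,I} by δ(·,2) → {E,F,G,I} and {B,D}.
Refine {E,F,G,I} on symbol 1: members go to different blocks, giving {E,I} and {F,G}.
No further refinement is possible. Final partition (4 blocks): {E,I} | {A,C,H} | {B,D} | {F,G}.
E and A end up in different blocks, so they are distinguishable. For instance, the string 'ε' is accepted from only E.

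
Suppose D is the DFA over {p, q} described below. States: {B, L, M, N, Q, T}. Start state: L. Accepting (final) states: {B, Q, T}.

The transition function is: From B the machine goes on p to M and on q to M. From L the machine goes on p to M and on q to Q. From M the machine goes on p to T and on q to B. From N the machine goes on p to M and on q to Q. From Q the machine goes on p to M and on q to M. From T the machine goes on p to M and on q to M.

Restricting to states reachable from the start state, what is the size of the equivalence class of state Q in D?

3

Reachable states from the start: {B,L,M,Q,T}. Unreachable: {N} — drop them.
Start with accepting vs non-accepting: {B,Q,T} | {L,M}.
On input p, block {L,M} splits into {M} and {L}.
No further refinement is possible. Final partition (3 blocks): {B,Q,T} | {M} | {L}.
The equivalence class containing Q is {B,Q,T}, of size 3.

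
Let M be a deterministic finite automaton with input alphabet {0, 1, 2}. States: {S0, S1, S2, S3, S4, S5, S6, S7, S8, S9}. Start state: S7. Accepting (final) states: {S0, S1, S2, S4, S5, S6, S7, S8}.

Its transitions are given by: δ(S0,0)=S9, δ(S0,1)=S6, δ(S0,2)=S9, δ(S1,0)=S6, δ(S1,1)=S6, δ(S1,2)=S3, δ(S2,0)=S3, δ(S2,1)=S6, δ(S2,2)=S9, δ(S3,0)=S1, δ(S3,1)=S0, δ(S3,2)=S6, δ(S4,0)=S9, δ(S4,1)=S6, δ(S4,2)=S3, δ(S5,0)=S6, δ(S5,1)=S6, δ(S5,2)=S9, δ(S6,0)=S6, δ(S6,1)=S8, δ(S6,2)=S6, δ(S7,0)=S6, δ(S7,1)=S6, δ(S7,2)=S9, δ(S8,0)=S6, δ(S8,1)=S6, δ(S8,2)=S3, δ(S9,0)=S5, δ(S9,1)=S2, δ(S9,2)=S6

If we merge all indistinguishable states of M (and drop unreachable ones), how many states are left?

Reachable states from the start: {S0,S1,S2,S3,S5,S6,S7,S8,S9}. Unreachable: {S4} — drop them.
Initial partition by acceptance: {S0,S1,S2,S5,S6,S7,S8} | {S3,S9}.
Refine {S0,S1,S2,S5,S6,S7,S8} on symbol 0: members go to different blocks, giving {S1,S5,S6,S7,S8} and {S0,S2}.
On input 2, block {S1,S5,S6,S7,S8} splits into {S1,S5,S7,S8} and {S6}.
The partition is now stable with 4 blocks: {S1,S5,S7,S8} | {S3,S9} | {S0,S2} | {S6}.

4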